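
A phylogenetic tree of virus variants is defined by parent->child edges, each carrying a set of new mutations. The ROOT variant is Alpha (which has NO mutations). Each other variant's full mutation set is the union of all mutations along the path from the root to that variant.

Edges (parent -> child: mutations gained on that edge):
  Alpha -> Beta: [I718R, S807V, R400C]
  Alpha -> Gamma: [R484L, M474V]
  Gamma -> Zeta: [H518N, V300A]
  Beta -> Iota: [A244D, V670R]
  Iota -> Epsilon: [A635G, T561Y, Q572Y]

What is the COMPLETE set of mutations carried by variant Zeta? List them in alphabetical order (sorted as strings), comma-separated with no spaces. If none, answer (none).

Answer: H518N,M474V,R484L,V300A

Derivation:
At Alpha: gained [] -> total []
At Gamma: gained ['R484L', 'M474V'] -> total ['M474V', 'R484L']
At Zeta: gained ['H518N', 'V300A'] -> total ['H518N', 'M474V', 'R484L', 'V300A']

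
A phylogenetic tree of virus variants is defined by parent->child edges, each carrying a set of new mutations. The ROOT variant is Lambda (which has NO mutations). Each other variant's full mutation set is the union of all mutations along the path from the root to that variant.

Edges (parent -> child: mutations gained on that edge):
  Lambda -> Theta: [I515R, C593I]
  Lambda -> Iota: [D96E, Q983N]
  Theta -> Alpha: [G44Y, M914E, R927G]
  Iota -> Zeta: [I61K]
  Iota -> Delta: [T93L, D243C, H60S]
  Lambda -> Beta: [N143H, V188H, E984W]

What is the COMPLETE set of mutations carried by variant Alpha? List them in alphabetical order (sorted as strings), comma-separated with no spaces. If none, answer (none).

Answer: C593I,G44Y,I515R,M914E,R927G

Derivation:
At Lambda: gained [] -> total []
At Theta: gained ['I515R', 'C593I'] -> total ['C593I', 'I515R']
At Alpha: gained ['G44Y', 'M914E', 'R927G'] -> total ['C593I', 'G44Y', 'I515R', 'M914E', 'R927G']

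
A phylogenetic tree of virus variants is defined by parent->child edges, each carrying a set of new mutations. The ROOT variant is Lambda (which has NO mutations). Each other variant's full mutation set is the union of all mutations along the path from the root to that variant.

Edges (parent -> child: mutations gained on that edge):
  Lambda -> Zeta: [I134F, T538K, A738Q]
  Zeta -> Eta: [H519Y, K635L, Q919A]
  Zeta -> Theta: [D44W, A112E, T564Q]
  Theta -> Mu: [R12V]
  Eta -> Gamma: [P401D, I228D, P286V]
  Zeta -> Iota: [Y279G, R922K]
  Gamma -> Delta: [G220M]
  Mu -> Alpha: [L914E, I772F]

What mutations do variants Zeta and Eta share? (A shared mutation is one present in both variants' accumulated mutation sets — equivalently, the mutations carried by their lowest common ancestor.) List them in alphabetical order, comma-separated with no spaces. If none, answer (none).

Accumulating mutations along path to Zeta:
  At Lambda: gained [] -> total []
  At Zeta: gained ['I134F', 'T538K', 'A738Q'] -> total ['A738Q', 'I134F', 'T538K']
Mutations(Zeta) = ['A738Q', 'I134F', 'T538K']
Accumulating mutations along path to Eta:
  At Lambda: gained [] -> total []
  At Zeta: gained ['I134F', 'T538K', 'A738Q'] -> total ['A738Q', 'I134F', 'T538K']
  At Eta: gained ['H519Y', 'K635L', 'Q919A'] -> total ['A738Q', 'H519Y', 'I134F', 'K635L', 'Q919A', 'T538K']
Mutations(Eta) = ['A738Q', 'H519Y', 'I134F', 'K635L', 'Q919A', 'T538K']
Intersection: ['A738Q', 'I134F', 'T538K'] ∩ ['A738Q', 'H519Y', 'I134F', 'K635L', 'Q919A', 'T538K'] = ['A738Q', 'I134F', 'T538K']

Answer: A738Q,I134F,T538K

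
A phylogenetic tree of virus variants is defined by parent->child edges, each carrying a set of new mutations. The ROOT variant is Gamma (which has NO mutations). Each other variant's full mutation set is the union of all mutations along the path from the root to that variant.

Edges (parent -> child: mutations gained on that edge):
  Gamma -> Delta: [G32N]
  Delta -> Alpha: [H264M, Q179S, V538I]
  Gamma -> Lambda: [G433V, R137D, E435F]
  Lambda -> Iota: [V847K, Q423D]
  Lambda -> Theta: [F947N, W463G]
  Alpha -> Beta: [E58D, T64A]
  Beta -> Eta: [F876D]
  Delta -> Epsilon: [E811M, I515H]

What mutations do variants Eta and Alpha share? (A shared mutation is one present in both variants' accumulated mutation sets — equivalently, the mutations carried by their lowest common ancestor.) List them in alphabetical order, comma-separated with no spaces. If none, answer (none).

Accumulating mutations along path to Eta:
  At Gamma: gained [] -> total []
  At Delta: gained ['G32N'] -> total ['G32N']
  At Alpha: gained ['H264M', 'Q179S', 'V538I'] -> total ['G32N', 'H264M', 'Q179S', 'V538I']
  At Beta: gained ['E58D', 'T64A'] -> total ['E58D', 'G32N', 'H264M', 'Q179S', 'T64A', 'V538I']
  At Eta: gained ['F876D'] -> total ['E58D', 'F876D', 'G32N', 'H264M', 'Q179S', 'T64A', 'V538I']
Mutations(Eta) = ['E58D', 'F876D', 'G32N', 'H264M', 'Q179S', 'T64A', 'V538I']
Accumulating mutations along path to Alpha:
  At Gamma: gained [] -> total []
  At Delta: gained ['G32N'] -> total ['G32N']
  At Alpha: gained ['H264M', 'Q179S', 'V538I'] -> total ['G32N', 'H264M', 'Q179S', 'V538I']
Mutations(Alpha) = ['G32N', 'H264M', 'Q179S', 'V538I']
Intersection: ['E58D', 'F876D', 'G32N', 'H264M', 'Q179S', 'T64A', 'V538I'] ∩ ['G32N', 'H264M', 'Q179S', 'V538I'] = ['G32N', 'H264M', 'Q179S', 'V538I']

Answer: G32N,H264M,Q179S,V538I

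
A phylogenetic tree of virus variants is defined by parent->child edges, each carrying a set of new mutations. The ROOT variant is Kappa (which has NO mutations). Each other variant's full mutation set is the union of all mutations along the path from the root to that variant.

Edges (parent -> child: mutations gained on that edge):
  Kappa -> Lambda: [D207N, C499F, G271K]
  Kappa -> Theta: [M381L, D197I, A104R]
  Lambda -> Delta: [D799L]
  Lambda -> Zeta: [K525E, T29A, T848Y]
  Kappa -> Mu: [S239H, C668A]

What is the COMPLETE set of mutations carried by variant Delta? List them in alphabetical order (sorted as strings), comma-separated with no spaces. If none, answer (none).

Answer: C499F,D207N,D799L,G271K

Derivation:
At Kappa: gained [] -> total []
At Lambda: gained ['D207N', 'C499F', 'G271K'] -> total ['C499F', 'D207N', 'G271K']
At Delta: gained ['D799L'] -> total ['C499F', 'D207N', 'D799L', 'G271K']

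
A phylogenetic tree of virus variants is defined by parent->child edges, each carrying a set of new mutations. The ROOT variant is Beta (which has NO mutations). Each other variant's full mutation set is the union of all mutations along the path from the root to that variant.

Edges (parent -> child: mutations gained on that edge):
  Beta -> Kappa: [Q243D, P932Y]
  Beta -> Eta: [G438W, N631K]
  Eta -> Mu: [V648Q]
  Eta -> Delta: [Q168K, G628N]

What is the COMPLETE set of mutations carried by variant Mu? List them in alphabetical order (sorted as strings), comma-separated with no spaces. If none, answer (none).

Answer: G438W,N631K,V648Q

Derivation:
At Beta: gained [] -> total []
At Eta: gained ['G438W', 'N631K'] -> total ['G438W', 'N631K']
At Mu: gained ['V648Q'] -> total ['G438W', 'N631K', 'V648Q']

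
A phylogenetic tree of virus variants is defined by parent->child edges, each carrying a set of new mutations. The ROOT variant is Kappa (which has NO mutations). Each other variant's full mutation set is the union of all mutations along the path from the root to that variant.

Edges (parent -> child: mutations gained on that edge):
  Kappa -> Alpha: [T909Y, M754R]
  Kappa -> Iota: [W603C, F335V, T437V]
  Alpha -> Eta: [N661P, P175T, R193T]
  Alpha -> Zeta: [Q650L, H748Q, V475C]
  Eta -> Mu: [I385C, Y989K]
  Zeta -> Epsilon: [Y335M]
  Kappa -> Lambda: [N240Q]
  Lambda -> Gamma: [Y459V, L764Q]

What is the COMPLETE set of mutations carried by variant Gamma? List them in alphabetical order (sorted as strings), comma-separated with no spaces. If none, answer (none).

Answer: L764Q,N240Q,Y459V

Derivation:
At Kappa: gained [] -> total []
At Lambda: gained ['N240Q'] -> total ['N240Q']
At Gamma: gained ['Y459V', 'L764Q'] -> total ['L764Q', 'N240Q', 'Y459V']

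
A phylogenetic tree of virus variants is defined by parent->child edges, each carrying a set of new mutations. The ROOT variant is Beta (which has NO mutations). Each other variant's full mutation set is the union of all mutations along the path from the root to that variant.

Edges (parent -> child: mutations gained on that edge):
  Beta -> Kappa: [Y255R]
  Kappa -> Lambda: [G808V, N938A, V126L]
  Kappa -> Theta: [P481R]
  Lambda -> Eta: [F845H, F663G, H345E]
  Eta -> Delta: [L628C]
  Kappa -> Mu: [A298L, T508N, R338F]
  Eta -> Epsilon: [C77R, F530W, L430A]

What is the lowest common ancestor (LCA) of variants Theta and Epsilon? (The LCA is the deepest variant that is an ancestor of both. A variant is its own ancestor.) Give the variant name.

Answer: Kappa

Derivation:
Path from root to Theta: Beta -> Kappa -> Theta
  ancestors of Theta: {Beta, Kappa, Theta}
Path from root to Epsilon: Beta -> Kappa -> Lambda -> Eta -> Epsilon
  ancestors of Epsilon: {Beta, Kappa, Lambda, Eta, Epsilon}
Common ancestors: {Beta, Kappa}
Walk up from Epsilon: Epsilon (not in ancestors of Theta), Eta (not in ancestors of Theta), Lambda (not in ancestors of Theta), Kappa (in ancestors of Theta), Beta (in ancestors of Theta)
Deepest common ancestor (LCA) = Kappa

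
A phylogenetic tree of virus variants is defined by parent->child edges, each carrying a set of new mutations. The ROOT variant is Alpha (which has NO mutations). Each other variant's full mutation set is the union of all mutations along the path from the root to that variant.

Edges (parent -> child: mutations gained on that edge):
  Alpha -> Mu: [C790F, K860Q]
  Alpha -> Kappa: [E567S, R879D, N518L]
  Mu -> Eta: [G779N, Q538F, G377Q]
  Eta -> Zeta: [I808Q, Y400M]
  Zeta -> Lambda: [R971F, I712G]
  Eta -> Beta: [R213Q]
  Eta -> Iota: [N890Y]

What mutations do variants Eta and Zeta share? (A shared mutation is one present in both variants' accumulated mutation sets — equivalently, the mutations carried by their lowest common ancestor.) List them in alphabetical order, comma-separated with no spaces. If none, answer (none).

Answer: C790F,G377Q,G779N,K860Q,Q538F

Derivation:
Accumulating mutations along path to Eta:
  At Alpha: gained [] -> total []
  At Mu: gained ['C790F', 'K860Q'] -> total ['C790F', 'K860Q']
  At Eta: gained ['G779N', 'Q538F', 'G377Q'] -> total ['C790F', 'G377Q', 'G779N', 'K860Q', 'Q538F']
Mutations(Eta) = ['C790F', 'G377Q', 'G779N', 'K860Q', 'Q538F']
Accumulating mutations along path to Zeta:
  At Alpha: gained [] -> total []
  At Mu: gained ['C790F', 'K860Q'] -> total ['C790F', 'K860Q']
  At Eta: gained ['G779N', 'Q538F', 'G377Q'] -> total ['C790F', 'G377Q', 'G779N', 'K860Q', 'Q538F']
  At Zeta: gained ['I808Q', 'Y400M'] -> total ['C790F', 'G377Q', 'G779N', 'I808Q', 'K860Q', 'Q538F', 'Y400M']
Mutations(Zeta) = ['C790F', 'G377Q', 'G779N', 'I808Q', 'K860Q', 'Q538F', 'Y400M']
Intersection: ['C790F', 'G377Q', 'G779N', 'K860Q', 'Q538F'] ∩ ['C790F', 'G377Q', 'G779N', 'I808Q', 'K860Q', 'Q538F', 'Y400M'] = ['C790F', 'G377Q', 'G779N', 'K860Q', 'Q538F']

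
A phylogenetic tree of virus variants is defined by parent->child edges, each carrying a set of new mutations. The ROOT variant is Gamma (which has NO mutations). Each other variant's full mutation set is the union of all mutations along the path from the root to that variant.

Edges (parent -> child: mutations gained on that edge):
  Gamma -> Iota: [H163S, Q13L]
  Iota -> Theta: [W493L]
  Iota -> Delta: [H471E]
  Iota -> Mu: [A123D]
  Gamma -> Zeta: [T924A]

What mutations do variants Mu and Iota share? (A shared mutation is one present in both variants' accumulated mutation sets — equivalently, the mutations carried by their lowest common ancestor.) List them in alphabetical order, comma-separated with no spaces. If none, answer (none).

Answer: H163S,Q13L

Derivation:
Accumulating mutations along path to Mu:
  At Gamma: gained [] -> total []
  At Iota: gained ['H163S', 'Q13L'] -> total ['H163S', 'Q13L']
  At Mu: gained ['A123D'] -> total ['A123D', 'H163S', 'Q13L']
Mutations(Mu) = ['A123D', 'H163S', 'Q13L']
Accumulating mutations along path to Iota:
  At Gamma: gained [] -> total []
  At Iota: gained ['H163S', 'Q13L'] -> total ['H163S', 'Q13L']
Mutations(Iota) = ['H163S', 'Q13L']
Intersection: ['A123D', 'H163S', 'Q13L'] ∩ ['H163S', 'Q13L'] = ['H163S', 'Q13L']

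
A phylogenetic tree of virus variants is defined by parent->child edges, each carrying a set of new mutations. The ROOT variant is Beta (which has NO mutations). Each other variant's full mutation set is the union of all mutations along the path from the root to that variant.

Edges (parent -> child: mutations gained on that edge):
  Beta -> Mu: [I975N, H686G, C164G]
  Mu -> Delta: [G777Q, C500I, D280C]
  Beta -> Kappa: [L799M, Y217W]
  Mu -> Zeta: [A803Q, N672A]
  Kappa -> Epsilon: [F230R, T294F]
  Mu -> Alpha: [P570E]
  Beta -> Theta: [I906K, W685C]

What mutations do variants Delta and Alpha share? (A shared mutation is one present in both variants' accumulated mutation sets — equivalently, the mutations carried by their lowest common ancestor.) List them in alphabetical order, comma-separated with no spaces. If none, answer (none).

Accumulating mutations along path to Delta:
  At Beta: gained [] -> total []
  At Mu: gained ['I975N', 'H686G', 'C164G'] -> total ['C164G', 'H686G', 'I975N']
  At Delta: gained ['G777Q', 'C500I', 'D280C'] -> total ['C164G', 'C500I', 'D280C', 'G777Q', 'H686G', 'I975N']
Mutations(Delta) = ['C164G', 'C500I', 'D280C', 'G777Q', 'H686G', 'I975N']
Accumulating mutations along path to Alpha:
  At Beta: gained [] -> total []
  At Mu: gained ['I975N', 'H686G', 'C164G'] -> total ['C164G', 'H686G', 'I975N']
  At Alpha: gained ['P570E'] -> total ['C164G', 'H686G', 'I975N', 'P570E']
Mutations(Alpha) = ['C164G', 'H686G', 'I975N', 'P570E']
Intersection: ['C164G', 'C500I', 'D280C', 'G777Q', 'H686G', 'I975N'] ∩ ['C164G', 'H686G', 'I975N', 'P570E'] = ['C164G', 'H686G', 'I975N']

Answer: C164G,H686G,I975N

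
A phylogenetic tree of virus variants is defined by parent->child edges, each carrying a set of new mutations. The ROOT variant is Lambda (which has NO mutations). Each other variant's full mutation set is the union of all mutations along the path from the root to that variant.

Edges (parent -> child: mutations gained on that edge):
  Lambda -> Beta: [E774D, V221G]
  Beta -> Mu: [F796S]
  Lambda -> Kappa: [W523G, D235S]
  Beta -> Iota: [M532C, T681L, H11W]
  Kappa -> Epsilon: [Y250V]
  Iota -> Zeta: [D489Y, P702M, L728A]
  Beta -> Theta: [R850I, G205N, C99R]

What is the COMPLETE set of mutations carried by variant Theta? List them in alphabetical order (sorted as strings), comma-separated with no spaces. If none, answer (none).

Answer: C99R,E774D,G205N,R850I,V221G

Derivation:
At Lambda: gained [] -> total []
At Beta: gained ['E774D', 'V221G'] -> total ['E774D', 'V221G']
At Theta: gained ['R850I', 'G205N', 'C99R'] -> total ['C99R', 'E774D', 'G205N', 'R850I', 'V221G']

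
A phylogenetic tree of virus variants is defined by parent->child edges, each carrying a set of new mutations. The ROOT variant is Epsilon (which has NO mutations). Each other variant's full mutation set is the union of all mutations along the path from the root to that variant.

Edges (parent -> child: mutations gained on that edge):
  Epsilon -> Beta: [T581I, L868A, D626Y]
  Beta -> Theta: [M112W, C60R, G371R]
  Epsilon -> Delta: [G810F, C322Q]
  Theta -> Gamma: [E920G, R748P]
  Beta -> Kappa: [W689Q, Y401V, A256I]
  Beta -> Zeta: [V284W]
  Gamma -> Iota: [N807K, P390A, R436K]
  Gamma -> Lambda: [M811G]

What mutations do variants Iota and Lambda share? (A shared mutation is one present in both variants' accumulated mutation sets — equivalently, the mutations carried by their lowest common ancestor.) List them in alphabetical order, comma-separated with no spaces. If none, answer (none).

Answer: C60R,D626Y,E920G,G371R,L868A,M112W,R748P,T581I

Derivation:
Accumulating mutations along path to Iota:
  At Epsilon: gained [] -> total []
  At Beta: gained ['T581I', 'L868A', 'D626Y'] -> total ['D626Y', 'L868A', 'T581I']
  At Theta: gained ['M112W', 'C60R', 'G371R'] -> total ['C60R', 'D626Y', 'G371R', 'L868A', 'M112W', 'T581I']
  At Gamma: gained ['E920G', 'R748P'] -> total ['C60R', 'D626Y', 'E920G', 'G371R', 'L868A', 'M112W', 'R748P', 'T581I']
  At Iota: gained ['N807K', 'P390A', 'R436K'] -> total ['C60R', 'D626Y', 'E920G', 'G371R', 'L868A', 'M112W', 'N807K', 'P390A', 'R436K', 'R748P', 'T581I']
Mutations(Iota) = ['C60R', 'D626Y', 'E920G', 'G371R', 'L868A', 'M112W', 'N807K', 'P390A', 'R436K', 'R748P', 'T581I']
Accumulating mutations along path to Lambda:
  At Epsilon: gained [] -> total []
  At Beta: gained ['T581I', 'L868A', 'D626Y'] -> total ['D626Y', 'L868A', 'T581I']
  At Theta: gained ['M112W', 'C60R', 'G371R'] -> total ['C60R', 'D626Y', 'G371R', 'L868A', 'M112W', 'T581I']
  At Gamma: gained ['E920G', 'R748P'] -> total ['C60R', 'D626Y', 'E920G', 'G371R', 'L868A', 'M112W', 'R748P', 'T581I']
  At Lambda: gained ['M811G'] -> total ['C60R', 'D626Y', 'E920G', 'G371R', 'L868A', 'M112W', 'M811G', 'R748P', 'T581I']
Mutations(Lambda) = ['C60R', 'D626Y', 'E920G', 'G371R', 'L868A', 'M112W', 'M811G', 'R748P', 'T581I']
Intersection: ['C60R', 'D626Y', 'E920G', 'G371R', 'L868A', 'M112W', 'N807K', 'P390A', 'R436K', 'R748P', 'T581I'] ∩ ['C60R', 'D626Y', 'E920G', 'G371R', 'L868A', 'M112W', 'M811G', 'R748P', 'T581I'] = ['C60R', 'D626Y', 'E920G', 'G371R', 'L868A', 'M112W', 'R748P', 'T581I']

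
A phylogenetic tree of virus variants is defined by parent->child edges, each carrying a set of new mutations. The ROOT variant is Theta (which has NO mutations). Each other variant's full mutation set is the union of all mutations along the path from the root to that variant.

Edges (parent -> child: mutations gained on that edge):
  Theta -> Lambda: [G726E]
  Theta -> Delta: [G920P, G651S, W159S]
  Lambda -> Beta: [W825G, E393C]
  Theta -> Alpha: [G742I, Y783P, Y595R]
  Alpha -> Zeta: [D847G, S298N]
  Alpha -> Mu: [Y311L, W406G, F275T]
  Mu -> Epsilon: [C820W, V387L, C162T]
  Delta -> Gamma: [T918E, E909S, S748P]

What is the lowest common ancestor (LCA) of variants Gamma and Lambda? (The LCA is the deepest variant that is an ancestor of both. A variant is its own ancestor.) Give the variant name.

Answer: Theta

Derivation:
Path from root to Gamma: Theta -> Delta -> Gamma
  ancestors of Gamma: {Theta, Delta, Gamma}
Path from root to Lambda: Theta -> Lambda
  ancestors of Lambda: {Theta, Lambda}
Common ancestors: {Theta}
Walk up from Lambda: Lambda (not in ancestors of Gamma), Theta (in ancestors of Gamma)
Deepest common ancestor (LCA) = Theta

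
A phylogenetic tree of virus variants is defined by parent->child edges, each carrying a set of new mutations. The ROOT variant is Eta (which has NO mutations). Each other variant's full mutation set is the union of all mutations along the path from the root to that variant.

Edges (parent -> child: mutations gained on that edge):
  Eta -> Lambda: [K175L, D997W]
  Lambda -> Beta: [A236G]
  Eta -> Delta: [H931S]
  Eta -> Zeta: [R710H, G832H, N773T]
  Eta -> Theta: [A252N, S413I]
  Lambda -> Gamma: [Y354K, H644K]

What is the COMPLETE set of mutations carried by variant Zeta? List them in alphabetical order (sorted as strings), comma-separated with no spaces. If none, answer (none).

Answer: G832H,N773T,R710H

Derivation:
At Eta: gained [] -> total []
At Zeta: gained ['R710H', 'G832H', 'N773T'] -> total ['G832H', 'N773T', 'R710H']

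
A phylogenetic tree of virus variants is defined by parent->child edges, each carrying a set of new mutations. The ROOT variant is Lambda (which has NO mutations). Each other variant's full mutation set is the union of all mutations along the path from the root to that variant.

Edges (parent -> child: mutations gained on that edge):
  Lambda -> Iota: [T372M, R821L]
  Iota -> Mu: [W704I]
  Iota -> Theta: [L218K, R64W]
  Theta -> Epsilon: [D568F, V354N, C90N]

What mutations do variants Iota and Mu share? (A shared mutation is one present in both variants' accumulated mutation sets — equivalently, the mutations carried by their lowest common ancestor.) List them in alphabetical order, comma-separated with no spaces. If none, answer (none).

Answer: R821L,T372M

Derivation:
Accumulating mutations along path to Iota:
  At Lambda: gained [] -> total []
  At Iota: gained ['T372M', 'R821L'] -> total ['R821L', 'T372M']
Mutations(Iota) = ['R821L', 'T372M']
Accumulating mutations along path to Mu:
  At Lambda: gained [] -> total []
  At Iota: gained ['T372M', 'R821L'] -> total ['R821L', 'T372M']
  At Mu: gained ['W704I'] -> total ['R821L', 'T372M', 'W704I']
Mutations(Mu) = ['R821L', 'T372M', 'W704I']
Intersection: ['R821L', 'T372M'] ∩ ['R821L', 'T372M', 'W704I'] = ['R821L', 'T372M']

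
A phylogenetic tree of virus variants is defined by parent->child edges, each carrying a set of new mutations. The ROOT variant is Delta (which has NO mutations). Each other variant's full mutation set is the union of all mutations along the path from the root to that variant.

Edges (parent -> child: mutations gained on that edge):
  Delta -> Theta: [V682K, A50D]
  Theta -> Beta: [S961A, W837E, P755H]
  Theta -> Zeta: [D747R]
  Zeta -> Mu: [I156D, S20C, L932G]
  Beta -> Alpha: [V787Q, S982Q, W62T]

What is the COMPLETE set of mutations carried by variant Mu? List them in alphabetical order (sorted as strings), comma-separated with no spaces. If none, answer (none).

At Delta: gained [] -> total []
At Theta: gained ['V682K', 'A50D'] -> total ['A50D', 'V682K']
At Zeta: gained ['D747R'] -> total ['A50D', 'D747R', 'V682K']
At Mu: gained ['I156D', 'S20C', 'L932G'] -> total ['A50D', 'D747R', 'I156D', 'L932G', 'S20C', 'V682K']

Answer: A50D,D747R,I156D,L932G,S20C,V682K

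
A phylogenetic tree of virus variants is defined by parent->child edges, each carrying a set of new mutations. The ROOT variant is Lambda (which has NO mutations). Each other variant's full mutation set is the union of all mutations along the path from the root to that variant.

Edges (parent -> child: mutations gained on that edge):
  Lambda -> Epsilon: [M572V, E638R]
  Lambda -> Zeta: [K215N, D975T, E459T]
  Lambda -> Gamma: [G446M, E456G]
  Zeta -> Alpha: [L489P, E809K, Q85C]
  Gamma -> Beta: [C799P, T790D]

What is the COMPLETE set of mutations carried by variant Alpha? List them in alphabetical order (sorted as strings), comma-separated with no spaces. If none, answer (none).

Answer: D975T,E459T,E809K,K215N,L489P,Q85C

Derivation:
At Lambda: gained [] -> total []
At Zeta: gained ['K215N', 'D975T', 'E459T'] -> total ['D975T', 'E459T', 'K215N']
At Alpha: gained ['L489P', 'E809K', 'Q85C'] -> total ['D975T', 'E459T', 'E809K', 'K215N', 'L489P', 'Q85C']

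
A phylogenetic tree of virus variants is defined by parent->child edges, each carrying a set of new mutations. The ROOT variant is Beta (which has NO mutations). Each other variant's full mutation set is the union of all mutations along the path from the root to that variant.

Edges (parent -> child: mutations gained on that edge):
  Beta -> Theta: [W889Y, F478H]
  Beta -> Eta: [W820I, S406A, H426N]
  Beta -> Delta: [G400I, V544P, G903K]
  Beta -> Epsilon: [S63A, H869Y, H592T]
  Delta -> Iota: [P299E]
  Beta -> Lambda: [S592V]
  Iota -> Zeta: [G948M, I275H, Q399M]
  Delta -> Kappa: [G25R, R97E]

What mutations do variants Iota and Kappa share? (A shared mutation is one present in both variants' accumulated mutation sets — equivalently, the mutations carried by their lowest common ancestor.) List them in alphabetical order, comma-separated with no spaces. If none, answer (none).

Answer: G400I,G903K,V544P

Derivation:
Accumulating mutations along path to Iota:
  At Beta: gained [] -> total []
  At Delta: gained ['G400I', 'V544P', 'G903K'] -> total ['G400I', 'G903K', 'V544P']
  At Iota: gained ['P299E'] -> total ['G400I', 'G903K', 'P299E', 'V544P']
Mutations(Iota) = ['G400I', 'G903K', 'P299E', 'V544P']
Accumulating mutations along path to Kappa:
  At Beta: gained [] -> total []
  At Delta: gained ['G400I', 'V544P', 'G903K'] -> total ['G400I', 'G903K', 'V544P']
  At Kappa: gained ['G25R', 'R97E'] -> total ['G25R', 'G400I', 'G903K', 'R97E', 'V544P']
Mutations(Kappa) = ['G25R', 'G400I', 'G903K', 'R97E', 'V544P']
Intersection: ['G400I', 'G903K', 'P299E', 'V544P'] ∩ ['G25R', 'G400I', 'G903K', 'R97E', 'V544P'] = ['G400I', 'G903K', 'V544P']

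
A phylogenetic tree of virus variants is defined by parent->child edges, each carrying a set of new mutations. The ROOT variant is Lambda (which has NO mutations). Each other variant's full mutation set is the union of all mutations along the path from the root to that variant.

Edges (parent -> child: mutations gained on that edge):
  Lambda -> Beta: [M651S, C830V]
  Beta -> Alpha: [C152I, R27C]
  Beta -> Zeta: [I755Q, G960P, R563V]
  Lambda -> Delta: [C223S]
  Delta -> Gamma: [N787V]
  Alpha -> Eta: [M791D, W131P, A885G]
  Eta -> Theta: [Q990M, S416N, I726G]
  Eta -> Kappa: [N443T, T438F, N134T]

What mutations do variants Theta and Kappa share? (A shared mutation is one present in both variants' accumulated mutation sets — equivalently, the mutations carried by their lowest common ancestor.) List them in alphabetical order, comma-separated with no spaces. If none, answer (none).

Accumulating mutations along path to Theta:
  At Lambda: gained [] -> total []
  At Beta: gained ['M651S', 'C830V'] -> total ['C830V', 'M651S']
  At Alpha: gained ['C152I', 'R27C'] -> total ['C152I', 'C830V', 'M651S', 'R27C']
  At Eta: gained ['M791D', 'W131P', 'A885G'] -> total ['A885G', 'C152I', 'C830V', 'M651S', 'M791D', 'R27C', 'W131P']
  At Theta: gained ['Q990M', 'S416N', 'I726G'] -> total ['A885G', 'C152I', 'C830V', 'I726G', 'M651S', 'M791D', 'Q990M', 'R27C', 'S416N', 'W131P']
Mutations(Theta) = ['A885G', 'C152I', 'C830V', 'I726G', 'M651S', 'M791D', 'Q990M', 'R27C', 'S416N', 'W131P']
Accumulating mutations along path to Kappa:
  At Lambda: gained [] -> total []
  At Beta: gained ['M651S', 'C830V'] -> total ['C830V', 'M651S']
  At Alpha: gained ['C152I', 'R27C'] -> total ['C152I', 'C830V', 'M651S', 'R27C']
  At Eta: gained ['M791D', 'W131P', 'A885G'] -> total ['A885G', 'C152I', 'C830V', 'M651S', 'M791D', 'R27C', 'W131P']
  At Kappa: gained ['N443T', 'T438F', 'N134T'] -> total ['A885G', 'C152I', 'C830V', 'M651S', 'M791D', 'N134T', 'N443T', 'R27C', 'T438F', 'W131P']
Mutations(Kappa) = ['A885G', 'C152I', 'C830V', 'M651S', 'M791D', 'N134T', 'N443T', 'R27C', 'T438F', 'W131P']
Intersection: ['A885G', 'C152I', 'C830V', 'I726G', 'M651S', 'M791D', 'Q990M', 'R27C', 'S416N', 'W131P'] ∩ ['A885G', 'C152I', 'C830V', 'M651S', 'M791D', 'N134T', 'N443T', 'R27C', 'T438F', 'W131P'] = ['A885G', 'C152I', 'C830V', 'M651S', 'M791D', 'R27C', 'W131P']

Answer: A885G,C152I,C830V,M651S,M791D,R27C,W131P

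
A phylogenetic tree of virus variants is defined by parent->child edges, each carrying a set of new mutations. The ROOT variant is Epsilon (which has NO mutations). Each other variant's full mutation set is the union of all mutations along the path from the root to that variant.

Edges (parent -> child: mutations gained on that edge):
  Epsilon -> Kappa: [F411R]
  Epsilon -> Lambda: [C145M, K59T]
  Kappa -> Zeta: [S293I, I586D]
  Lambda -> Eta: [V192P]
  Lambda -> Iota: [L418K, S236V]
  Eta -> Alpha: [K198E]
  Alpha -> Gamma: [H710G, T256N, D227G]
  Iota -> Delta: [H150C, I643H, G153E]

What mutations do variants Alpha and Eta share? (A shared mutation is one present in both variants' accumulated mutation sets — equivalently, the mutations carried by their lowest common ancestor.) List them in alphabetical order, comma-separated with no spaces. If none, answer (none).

Answer: C145M,K59T,V192P

Derivation:
Accumulating mutations along path to Alpha:
  At Epsilon: gained [] -> total []
  At Lambda: gained ['C145M', 'K59T'] -> total ['C145M', 'K59T']
  At Eta: gained ['V192P'] -> total ['C145M', 'K59T', 'V192P']
  At Alpha: gained ['K198E'] -> total ['C145M', 'K198E', 'K59T', 'V192P']
Mutations(Alpha) = ['C145M', 'K198E', 'K59T', 'V192P']
Accumulating mutations along path to Eta:
  At Epsilon: gained [] -> total []
  At Lambda: gained ['C145M', 'K59T'] -> total ['C145M', 'K59T']
  At Eta: gained ['V192P'] -> total ['C145M', 'K59T', 'V192P']
Mutations(Eta) = ['C145M', 'K59T', 'V192P']
Intersection: ['C145M', 'K198E', 'K59T', 'V192P'] ∩ ['C145M', 'K59T', 'V192P'] = ['C145M', 'K59T', 'V192P']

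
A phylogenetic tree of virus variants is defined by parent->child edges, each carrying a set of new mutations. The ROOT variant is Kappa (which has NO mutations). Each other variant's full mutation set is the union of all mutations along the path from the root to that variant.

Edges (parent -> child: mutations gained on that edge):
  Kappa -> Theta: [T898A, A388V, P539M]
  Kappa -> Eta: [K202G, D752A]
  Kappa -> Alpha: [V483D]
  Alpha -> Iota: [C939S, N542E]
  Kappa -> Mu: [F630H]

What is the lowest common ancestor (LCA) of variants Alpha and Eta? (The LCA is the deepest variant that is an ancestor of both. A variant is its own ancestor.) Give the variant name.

Path from root to Alpha: Kappa -> Alpha
  ancestors of Alpha: {Kappa, Alpha}
Path from root to Eta: Kappa -> Eta
  ancestors of Eta: {Kappa, Eta}
Common ancestors: {Kappa}
Walk up from Eta: Eta (not in ancestors of Alpha), Kappa (in ancestors of Alpha)
Deepest common ancestor (LCA) = Kappa

Answer: Kappa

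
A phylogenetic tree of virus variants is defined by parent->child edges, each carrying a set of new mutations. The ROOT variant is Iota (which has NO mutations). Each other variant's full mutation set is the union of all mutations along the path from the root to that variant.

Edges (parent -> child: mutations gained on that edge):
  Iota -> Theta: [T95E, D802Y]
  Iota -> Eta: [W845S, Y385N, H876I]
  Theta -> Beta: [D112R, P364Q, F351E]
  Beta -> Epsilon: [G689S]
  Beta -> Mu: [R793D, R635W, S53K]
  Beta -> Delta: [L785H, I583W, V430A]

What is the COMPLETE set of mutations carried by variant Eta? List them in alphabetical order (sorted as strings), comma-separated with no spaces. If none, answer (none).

Answer: H876I,W845S,Y385N

Derivation:
At Iota: gained [] -> total []
At Eta: gained ['W845S', 'Y385N', 'H876I'] -> total ['H876I', 'W845S', 'Y385N']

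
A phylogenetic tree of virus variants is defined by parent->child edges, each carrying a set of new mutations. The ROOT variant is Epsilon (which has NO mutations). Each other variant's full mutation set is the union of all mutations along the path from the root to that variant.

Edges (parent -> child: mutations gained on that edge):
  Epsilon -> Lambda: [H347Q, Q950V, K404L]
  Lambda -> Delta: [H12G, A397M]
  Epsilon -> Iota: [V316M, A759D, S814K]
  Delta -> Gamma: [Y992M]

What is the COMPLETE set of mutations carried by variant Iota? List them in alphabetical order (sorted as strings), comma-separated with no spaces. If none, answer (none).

At Epsilon: gained [] -> total []
At Iota: gained ['V316M', 'A759D', 'S814K'] -> total ['A759D', 'S814K', 'V316M']

Answer: A759D,S814K,V316M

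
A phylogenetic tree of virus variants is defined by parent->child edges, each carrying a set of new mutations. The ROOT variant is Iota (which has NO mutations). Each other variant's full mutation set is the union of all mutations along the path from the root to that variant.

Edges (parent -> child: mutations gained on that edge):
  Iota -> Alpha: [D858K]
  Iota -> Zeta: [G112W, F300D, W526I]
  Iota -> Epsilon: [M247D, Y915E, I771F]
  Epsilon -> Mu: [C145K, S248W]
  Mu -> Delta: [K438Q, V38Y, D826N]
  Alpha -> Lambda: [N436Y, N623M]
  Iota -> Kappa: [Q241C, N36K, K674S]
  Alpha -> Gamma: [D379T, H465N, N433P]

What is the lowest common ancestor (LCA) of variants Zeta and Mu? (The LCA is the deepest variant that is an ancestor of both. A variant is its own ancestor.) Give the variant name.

Answer: Iota

Derivation:
Path from root to Zeta: Iota -> Zeta
  ancestors of Zeta: {Iota, Zeta}
Path from root to Mu: Iota -> Epsilon -> Mu
  ancestors of Mu: {Iota, Epsilon, Mu}
Common ancestors: {Iota}
Walk up from Mu: Mu (not in ancestors of Zeta), Epsilon (not in ancestors of Zeta), Iota (in ancestors of Zeta)
Deepest common ancestor (LCA) = Iota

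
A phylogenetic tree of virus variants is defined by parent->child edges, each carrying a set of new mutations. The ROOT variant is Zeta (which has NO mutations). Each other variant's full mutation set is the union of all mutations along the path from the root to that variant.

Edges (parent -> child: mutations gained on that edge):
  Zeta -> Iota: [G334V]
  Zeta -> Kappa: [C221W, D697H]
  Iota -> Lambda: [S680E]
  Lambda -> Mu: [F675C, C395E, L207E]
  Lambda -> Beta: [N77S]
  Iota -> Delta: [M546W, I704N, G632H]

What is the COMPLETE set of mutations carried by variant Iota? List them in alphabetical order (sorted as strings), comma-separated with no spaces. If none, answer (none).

At Zeta: gained [] -> total []
At Iota: gained ['G334V'] -> total ['G334V']

Answer: G334V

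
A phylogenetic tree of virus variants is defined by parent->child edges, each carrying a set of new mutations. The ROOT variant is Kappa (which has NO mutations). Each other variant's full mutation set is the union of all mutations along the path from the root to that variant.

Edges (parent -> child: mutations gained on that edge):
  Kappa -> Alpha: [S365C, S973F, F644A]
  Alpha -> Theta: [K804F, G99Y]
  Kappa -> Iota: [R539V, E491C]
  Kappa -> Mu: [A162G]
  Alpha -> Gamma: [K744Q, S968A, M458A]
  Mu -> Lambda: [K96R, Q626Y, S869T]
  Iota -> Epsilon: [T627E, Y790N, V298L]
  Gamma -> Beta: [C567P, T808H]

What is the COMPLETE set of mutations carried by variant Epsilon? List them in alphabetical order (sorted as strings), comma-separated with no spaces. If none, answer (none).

At Kappa: gained [] -> total []
At Iota: gained ['R539V', 'E491C'] -> total ['E491C', 'R539V']
At Epsilon: gained ['T627E', 'Y790N', 'V298L'] -> total ['E491C', 'R539V', 'T627E', 'V298L', 'Y790N']

Answer: E491C,R539V,T627E,V298L,Y790N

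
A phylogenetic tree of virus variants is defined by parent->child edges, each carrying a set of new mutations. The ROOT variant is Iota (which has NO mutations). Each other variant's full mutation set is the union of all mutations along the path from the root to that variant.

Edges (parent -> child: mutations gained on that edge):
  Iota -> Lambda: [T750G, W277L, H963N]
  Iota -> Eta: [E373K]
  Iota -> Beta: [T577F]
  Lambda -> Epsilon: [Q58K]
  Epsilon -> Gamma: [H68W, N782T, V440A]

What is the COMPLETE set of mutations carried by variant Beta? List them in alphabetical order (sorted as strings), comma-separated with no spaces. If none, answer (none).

At Iota: gained [] -> total []
At Beta: gained ['T577F'] -> total ['T577F']

Answer: T577F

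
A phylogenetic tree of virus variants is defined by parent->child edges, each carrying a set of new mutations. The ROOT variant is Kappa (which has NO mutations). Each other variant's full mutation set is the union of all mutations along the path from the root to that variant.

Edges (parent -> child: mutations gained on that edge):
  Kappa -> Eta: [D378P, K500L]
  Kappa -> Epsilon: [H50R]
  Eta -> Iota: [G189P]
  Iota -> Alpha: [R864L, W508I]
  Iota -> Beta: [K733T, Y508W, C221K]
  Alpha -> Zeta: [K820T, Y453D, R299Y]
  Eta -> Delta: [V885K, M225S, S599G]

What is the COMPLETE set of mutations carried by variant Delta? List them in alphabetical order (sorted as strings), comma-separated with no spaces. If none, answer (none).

At Kappa: gained [] -> total []
At Eta: gained ['D378P', 'K500L'] -> total ['D378P', 'K500L']
At Delta: gained ['V885K', 'M225S', 'S599G'] -> total ['D378P', 'K500L', 'M225S', 'S599G', 'V885K']

Answer: D378P,K500L,M225S,S599G,V885K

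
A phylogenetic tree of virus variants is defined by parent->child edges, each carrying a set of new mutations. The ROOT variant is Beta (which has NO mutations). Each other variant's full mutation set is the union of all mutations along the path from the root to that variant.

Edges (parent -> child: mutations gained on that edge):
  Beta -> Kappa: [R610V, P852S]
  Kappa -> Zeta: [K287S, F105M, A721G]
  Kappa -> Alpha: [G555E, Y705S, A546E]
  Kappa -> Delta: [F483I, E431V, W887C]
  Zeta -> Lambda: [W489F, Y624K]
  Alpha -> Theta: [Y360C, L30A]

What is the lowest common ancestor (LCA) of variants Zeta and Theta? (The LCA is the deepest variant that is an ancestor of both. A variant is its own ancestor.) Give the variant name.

Path from root to Zeta: Beta -> Kappa -> Zeta
  ancestors of Zeta: {Beta, Kappa, Zeta}
Path from root to Theta: Beta -> Kappa -> Alpha -> Theta
  ancestors of Theta: {Beta, Kappa, Alpha, Theta}
Common ancestors: {Beta, Kappa}
Walk up from Theta: Theta (not in ancestors of Zeta), Alpha (not in ancestors of Zeta), Kappa (in ancestors of Zeta), Beta (in ancestors of Zeta)
Deepest common ancestor (LCA) = Kappa

Answer: Kappa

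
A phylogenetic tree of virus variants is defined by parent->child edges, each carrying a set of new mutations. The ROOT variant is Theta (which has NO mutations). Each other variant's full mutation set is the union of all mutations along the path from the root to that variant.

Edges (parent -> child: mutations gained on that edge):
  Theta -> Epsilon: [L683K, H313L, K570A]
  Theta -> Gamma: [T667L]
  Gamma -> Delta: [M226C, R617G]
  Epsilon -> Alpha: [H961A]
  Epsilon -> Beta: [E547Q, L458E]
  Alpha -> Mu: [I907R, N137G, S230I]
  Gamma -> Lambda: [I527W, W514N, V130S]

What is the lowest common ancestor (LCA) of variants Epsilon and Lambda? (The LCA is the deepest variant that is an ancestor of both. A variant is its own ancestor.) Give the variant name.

Path from root to Epsilon: Theta -> Epsilon
  ancestors of Epsilon: {Theta, Epsilon}
Path from root to Lambda: Theta -> Gamma -> Lambda
  ancestors of Lambda: {Theta, Gamma, Lambda}
Common ancestors: {Theta}
Walk up from Lambda: Lambda (not in ancestors of Epsilon), Gamma (not in ancestors of Epsilon), Theta (in ancestors of Epsilon)
Deepest common ancestor (LCA) = Theta

Answer: Theta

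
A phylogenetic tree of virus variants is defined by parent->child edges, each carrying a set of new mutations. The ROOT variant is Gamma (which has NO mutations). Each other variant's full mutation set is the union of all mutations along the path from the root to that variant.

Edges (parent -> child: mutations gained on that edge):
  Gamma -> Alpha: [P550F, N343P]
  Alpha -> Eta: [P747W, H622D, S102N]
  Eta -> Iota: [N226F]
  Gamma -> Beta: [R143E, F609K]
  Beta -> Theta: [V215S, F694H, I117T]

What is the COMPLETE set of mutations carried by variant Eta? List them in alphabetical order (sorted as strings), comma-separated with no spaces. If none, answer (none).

At Gamma: gained [] -> total []
At Alpha: gained ['P550F', 'N343P'] -> total ['N343P', 'P550F']
At Eta: gained ['P747W', 'H622D', 'S102N'] -> total ['H622D', 'N343P', 'P550F', 'P747W', 'S102N']

Answer: H622D,N343P,P550F,P747W,S102N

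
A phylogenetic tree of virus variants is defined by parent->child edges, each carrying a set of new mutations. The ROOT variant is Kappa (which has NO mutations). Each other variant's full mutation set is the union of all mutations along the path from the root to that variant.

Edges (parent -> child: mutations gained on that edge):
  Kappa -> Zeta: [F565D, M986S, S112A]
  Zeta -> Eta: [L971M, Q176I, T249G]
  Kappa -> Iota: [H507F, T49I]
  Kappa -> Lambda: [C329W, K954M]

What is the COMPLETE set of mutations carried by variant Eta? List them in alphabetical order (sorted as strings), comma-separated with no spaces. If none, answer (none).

At Kappa: gained [] -> total []
At Zeta: gained ['F565D', 'M986S', 'S112A'] -> total ['F565D', 'M986S', 'S112A']
At Eta: gained ['L971M', 'Q176I', 'T249G'] -> total ['F565D', 'L971M', 'M986S', 'Q176I', 'S112A', 'T249G']

Answer: F565D,L971M,M986S,Q176I,S112A,T249G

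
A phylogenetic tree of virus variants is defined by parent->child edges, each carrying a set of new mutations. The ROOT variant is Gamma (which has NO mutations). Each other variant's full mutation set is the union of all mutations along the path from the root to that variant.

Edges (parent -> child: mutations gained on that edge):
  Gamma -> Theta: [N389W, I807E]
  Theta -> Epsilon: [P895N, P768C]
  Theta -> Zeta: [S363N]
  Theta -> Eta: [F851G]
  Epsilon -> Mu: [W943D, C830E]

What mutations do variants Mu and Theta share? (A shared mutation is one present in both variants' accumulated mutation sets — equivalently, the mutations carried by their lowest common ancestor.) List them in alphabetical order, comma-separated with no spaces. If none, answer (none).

Answer: I807E,N389W

Derivation:
Accumulating mutations along path to Mu:
  At Gamma: gained [] -> total []
  At Theta: gained ['N389W', 'I807E'] -> total ['I807E', 'N389W']
  At Epsilon: gained ['P895N', 'P768C'] -> total ['I807E', 'N389W', 'P768C', 'P895N']
  At Mu: gained ['W943D', 'C830E'] -> total ['C830E', 'I807E', 'N389W', 'P768C', 'P895N', 'W943D']
Mutations(Mu) = ['C830E', 'I807E', 'N389W', 'P768C', 'P895N', 'W943D']
Accumulating mutations along path to Theta:
  At Gamma: gained [] -> total []
  At Theta: gained ['N389W', 'I807E'] -> total ['I807E', 'N389W']
Mutations(Theta) = ['I807E', 'N389W']
Intersection: ['C830E', 'I807E', 'N389W', 'P768C', 'P895N', 'W943D'] ∩ ['I807E', 'N389W'] = ['I807E', 'N389W']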